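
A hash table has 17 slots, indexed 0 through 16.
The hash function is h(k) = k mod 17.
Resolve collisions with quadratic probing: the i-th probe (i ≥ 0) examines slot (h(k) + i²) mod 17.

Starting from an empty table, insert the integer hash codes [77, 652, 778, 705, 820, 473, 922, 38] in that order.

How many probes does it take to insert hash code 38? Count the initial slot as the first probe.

Insert 77: h=9, slot 9 empty → index 9.
Insert 652: h=6, slot 6 empty → index 6.
Insert 778: h=13, slot 13 empty → index 13.
Insert 705: h=8, slot 8 empty → index 8.
Insert 820: h=4, slot 4 empty → index 4.
Insert 473: h=14, slot 14 empty → index 14.
Insert 922: h=4, slot 4 occupied → index 5.
Insert 38: h=4, slots 4,5,8,13 occupied → index 3.
Table: [-, -, -, 38, 820, 922, 652, -, 705, 77, -, -, -, 778, 473, -, -]

5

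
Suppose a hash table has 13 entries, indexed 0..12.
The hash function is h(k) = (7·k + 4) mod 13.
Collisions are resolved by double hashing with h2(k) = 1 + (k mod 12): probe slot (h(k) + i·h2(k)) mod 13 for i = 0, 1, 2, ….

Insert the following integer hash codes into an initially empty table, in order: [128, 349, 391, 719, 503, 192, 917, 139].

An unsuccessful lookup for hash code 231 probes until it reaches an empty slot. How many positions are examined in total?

128: h=3 → slot 3
349: h=3, h2=2, probe 3,5 → slot 5
391: h=11 → slot 11
719: h=6 → slot 6
503: h=2 → slot 2
192: h=9 → slot 9
917: h=1 → slot 1
139: h=2, h2=8, probe 2,10 → slot 10
Table: [_, 917, 503, 128, _, 349, 719, _, _, 192, 139, 391, _]
Lookup 231: h=9, h2=4, probe 9,0 → slot 0 empty, not found.

2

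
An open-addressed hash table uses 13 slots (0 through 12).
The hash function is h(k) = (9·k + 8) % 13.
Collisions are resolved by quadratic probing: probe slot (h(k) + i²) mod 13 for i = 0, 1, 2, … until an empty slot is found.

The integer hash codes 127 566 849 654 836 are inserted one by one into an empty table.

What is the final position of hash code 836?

1

127 hashes to 7; slot 7 is free -> place at 7.
566 hashes to 6; slot 6 is free -> place at 6.
849 hashes to 5; slot 5 is free -> place at 5.
654 hashes to 5; 5,6 taken -> place at 9.
836 hashes to 5; 5,6,9 taken -> place at 1.
Table: [_, 836, _, _, _, 849, 566, 127, _, 654, _, _, _]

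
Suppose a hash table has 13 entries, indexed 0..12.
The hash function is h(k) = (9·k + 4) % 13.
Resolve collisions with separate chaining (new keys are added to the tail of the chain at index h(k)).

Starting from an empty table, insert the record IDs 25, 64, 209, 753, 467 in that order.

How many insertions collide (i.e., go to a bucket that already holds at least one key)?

25 -> bucket 8
64 -> bucket 8 (collision)
209 -> bucket 0
753 -> bucket 8 (collision)
467 -> bucket 8 (collision)
Final buckets:
0: 209
1: -
2: -
3: -
4: -
5: -
6: -
7: -
8: 25 -> 64 -> 753 -> 467
9: -
10: -
11: -
12: -

3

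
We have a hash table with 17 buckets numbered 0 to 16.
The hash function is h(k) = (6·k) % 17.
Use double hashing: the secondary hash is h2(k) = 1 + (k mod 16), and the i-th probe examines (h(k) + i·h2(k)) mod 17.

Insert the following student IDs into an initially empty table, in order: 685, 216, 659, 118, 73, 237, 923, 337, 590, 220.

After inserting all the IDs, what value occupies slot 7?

Insert 685: h=13, slot 13 empty => index 13.
Insert 216: h=4, slot 4 empty => index 4.
Insert 659: h=10, slot 10 empty => index 10.
Insert 118: h=11, slot 11 empty => index 11.
Insert 73: h=13, h2=10, slot 13 occupied => index 6.
Insert 237: h=11, h2=14, slot 11 occupied => index 8.
Insert 923: h=13, h2=12, slots 13,8 occupied => index 3.
Insert 337: h=16, slot 16 empty => index 16.
Insert 590: h=4, h2=15, slot 4 occupied => index 2.
Insert 220: h=11, h2=13, slot 11 occupied => index 7.
Table: [_, _, 590, 923, 216, _, 73, 220, 237, _, 659, 118, _, 685, _, _, 337]

220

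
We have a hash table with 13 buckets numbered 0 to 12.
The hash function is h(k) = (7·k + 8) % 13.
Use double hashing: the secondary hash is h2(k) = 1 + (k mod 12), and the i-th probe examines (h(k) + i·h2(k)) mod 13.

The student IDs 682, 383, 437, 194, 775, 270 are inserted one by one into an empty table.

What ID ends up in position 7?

775

682: h=11 => slot 11
383: h=11, h2=12, probe 11,10 => slot 10
437: h=12 => slot 12
194: h=1 => slot 1
775: h=12, h2=8, probe 12,7 => slot 7
270: h=0 => slot 0
Table: [270, 194, ., ., ., ., ., 775, ., ., 383, 682, 437]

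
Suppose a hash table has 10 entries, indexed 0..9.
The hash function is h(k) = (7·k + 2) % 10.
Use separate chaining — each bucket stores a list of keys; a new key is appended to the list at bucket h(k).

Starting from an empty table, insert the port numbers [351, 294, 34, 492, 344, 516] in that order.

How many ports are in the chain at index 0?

Insert 351: h=9, bucket 9 empty -> new chain.
Insert 294: h=0, bucket 0 empty -> new chain.
Insert 34: h=0, bucket 0 nonempty -> append to chain.
Insert 492: h=6, bucket 6 empty -> new chain.
Insert 344: h=0, bucket 0 nonempty -> append to chain.
Insert 516: h=4, bucket 4 empty -> new chain.
Final buckets:
0: 294 -> 34 -> 344
1: _
2: _
3: _
4: 516
5: _
6: 492
7: _
8: _
9: 351

3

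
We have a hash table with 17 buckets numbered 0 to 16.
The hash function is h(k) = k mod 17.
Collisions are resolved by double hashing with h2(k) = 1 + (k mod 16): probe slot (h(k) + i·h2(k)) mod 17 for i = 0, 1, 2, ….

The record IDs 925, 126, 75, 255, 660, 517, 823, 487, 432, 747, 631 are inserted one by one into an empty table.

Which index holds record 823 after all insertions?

15

925 hashes to 7; slot 7 is free → place at 7.
126 hashes to 7, h2=15; 7 taken → place at 5.
75 hashes to 7, h2=12; 7 taken → place at 2.
255 hashes to 0; slot 0 is free → place at 0.
660 hashes to 14; slot 14 is free → place at 14.
517 hashes to 7, h2=6; 7 taken → place at 13.
823 hashes to 7, h2=8; 7 taken → place at 15.
487 hashes to 11; slot 11 is free → place at 11.
432 hashes to 7, h2=1; 7 taken → place at 8.
747 hashes to 16; slot 16 is free → place at 16.
631 hashes to 2, h2=8; 2 taken → place at 10.
Table: [255, —, 75, —, —, 126, —, 925, 432, —, 631, 487, —, 517, 660, 823, 747]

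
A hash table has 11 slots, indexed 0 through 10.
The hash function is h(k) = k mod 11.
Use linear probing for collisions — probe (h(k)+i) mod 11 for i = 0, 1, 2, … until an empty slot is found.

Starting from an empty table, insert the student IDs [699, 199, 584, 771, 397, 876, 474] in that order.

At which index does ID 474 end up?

5

Insert 699: h=6, slot 6 empty => index 6.
Insert 199: h=1, slot 1 empty => index 1.
Insert 584: h=1, slot 1 occupied => index 2.
Insert 771: h=1, slots 1,2 occupied => index 3.
Insert 397: h=1, slots 1,2,3 occupied => index 4.
Insert 876: h=7, slot 7 empty => index 7.
Insert 474: h=1, slots 1,2,3,4 occupied => index 5.
Table: [—, 199, 584, 771, 397, 474, 699, 876, —, —, —]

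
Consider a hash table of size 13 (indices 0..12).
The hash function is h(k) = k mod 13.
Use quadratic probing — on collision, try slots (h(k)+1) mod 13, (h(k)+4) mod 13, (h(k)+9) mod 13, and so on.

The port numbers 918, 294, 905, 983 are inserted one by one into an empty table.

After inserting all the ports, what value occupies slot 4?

983

918: h=8 => slot 8
294: h=8, probe 8,9 => slot 9
905: h=8, probe 8,9,12 => slot 12
983: h=8, probe 8,9,12,4 => slot 4
Table: [_, _, _, _, 983, _, _, _, 918, 294, _, _, 905]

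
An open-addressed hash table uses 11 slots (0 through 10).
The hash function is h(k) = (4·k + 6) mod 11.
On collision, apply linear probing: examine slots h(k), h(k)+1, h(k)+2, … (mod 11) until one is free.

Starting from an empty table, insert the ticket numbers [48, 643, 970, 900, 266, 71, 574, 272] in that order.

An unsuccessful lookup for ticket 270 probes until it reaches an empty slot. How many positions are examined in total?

Insert 48: h=0, slot 0 empty -> index 0.
Insert 643: h=4, slot 4 empty -> index 4.
Insert 970: h=3, slot 3 empty -> index 3.
Insert 900: h=9, slot 9 empty -> index 9.
Insert 266: h=3, slots 3,4 occupied -> index 5.
Insert 71: h=4, slots 4,5 occupied -> index 6.
Insert 574: h=3, slots 3,4,5,6 occupied -> index 7.
Insert 272: h=5, slots 5,6,7 occupied -> index 8.
Table: [48, _, _, 970, 643, 266, 71, 574, 272, 900, _]
Lookup 270: h=8, probe 8,9,10 → slot 10 empty, not found.

3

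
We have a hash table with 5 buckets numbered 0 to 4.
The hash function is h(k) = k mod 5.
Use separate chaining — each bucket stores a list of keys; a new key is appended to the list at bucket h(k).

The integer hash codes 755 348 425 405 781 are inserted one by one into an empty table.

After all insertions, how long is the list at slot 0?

Insert 755: h=0, bucket 0 empty -> new chain.
Insert 348: h=3, bucket 3 empty -> new chain.
Insert 425: h=0, bucket 0 nonempty -> append to chain.
Insert 405: h=0, bucket 0 nonempty -> append to chain.
Insert 781: h=1, bucket 1 empty -> new chain.
Final buckets:
0: 755 -> 425 -> 405
1: 781
2: .
3: 348
4: .

3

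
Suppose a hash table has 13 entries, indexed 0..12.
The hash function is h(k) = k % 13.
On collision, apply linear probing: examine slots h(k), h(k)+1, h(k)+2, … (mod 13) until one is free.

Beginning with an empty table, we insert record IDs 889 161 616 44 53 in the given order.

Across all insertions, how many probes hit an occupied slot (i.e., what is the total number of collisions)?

6

889 hashes to 5; slot 5 is free → place at 5.
161 hashes to 5; 5 taken → place at 6.
616 hashes to 5; 5,6 taken → place at 7.
44 hashes to 5; 5,6,7 taken → place at 8.
53 hashes to 1; slot 1 is free → place at 1.
Table: [—, 53, —, —, —, 889, 161, 616, 44, —, —, —, —]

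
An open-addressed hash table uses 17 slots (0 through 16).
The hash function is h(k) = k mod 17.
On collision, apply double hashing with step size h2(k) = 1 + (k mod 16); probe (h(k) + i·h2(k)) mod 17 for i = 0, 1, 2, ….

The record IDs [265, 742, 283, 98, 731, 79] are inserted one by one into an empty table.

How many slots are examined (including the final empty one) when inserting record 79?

3

Insert 265: h=10, slot 10 empty => index 10.
Insert 742: h=11, slot 11 empty => index 11.
Insert 283: h=11, h2=12, slot 11 occupied => index 6.
Insert 98: h=13, slot 13 empty => index 13.
Insert 731: h=0, slot 0 empty => index 0.
Insert 79: h=11, h2=16, slots 11,10 occupied => index 9.
Table: [731, ., ., ., ., ., 283, ., ., 79, 265, 742, ., 98, ., ., .]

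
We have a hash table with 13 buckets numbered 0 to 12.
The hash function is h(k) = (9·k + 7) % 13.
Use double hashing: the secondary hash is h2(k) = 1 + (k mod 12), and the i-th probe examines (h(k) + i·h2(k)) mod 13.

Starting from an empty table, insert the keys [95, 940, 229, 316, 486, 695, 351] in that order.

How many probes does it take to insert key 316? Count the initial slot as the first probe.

4

95 hashes to 4; slot 4 is free → place at 4.
940 hashes to 4, h2=5; 4 taken → place at 9.
229 hashes to 1; slot 1 is free → place at 1.
316 hashes to 4, h2=5; 4,9,1 taken → place at 6.
486 hashes to 0; slot 0 is free → place at 0.
695 hashes to 9, h2=12; 9 taken → place at 8.
351 hashes to 7; slot 7 is free → place at 7.
Table: [486, 229, —, —, 95, —, 316, 351, 695, 940, —, —, —]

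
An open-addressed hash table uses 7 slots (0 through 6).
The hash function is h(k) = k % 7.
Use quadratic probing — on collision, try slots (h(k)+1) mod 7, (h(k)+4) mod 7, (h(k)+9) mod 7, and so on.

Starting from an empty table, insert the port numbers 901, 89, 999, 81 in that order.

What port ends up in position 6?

89

Insert 901: h=5, slot 5 empty → index 5.
Insert 89: h=5, slot 5 occupied → index 6.
Insert 999: h=5, slots 5,6 occupied → index 2.
Insert 81: h=4, slot 4 empty → index 4.
Table: [—, —, 999, —, 81, 901, 89]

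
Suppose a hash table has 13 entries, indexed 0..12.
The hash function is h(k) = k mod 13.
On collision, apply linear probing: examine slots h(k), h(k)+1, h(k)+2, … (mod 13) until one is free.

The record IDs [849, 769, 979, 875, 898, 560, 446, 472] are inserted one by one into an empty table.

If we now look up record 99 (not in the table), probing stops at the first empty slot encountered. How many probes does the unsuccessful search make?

2

Insert 849: h=4, slot 4 empty → index 4.
Insert 769: h=2, slot 2 empty → index 2.
Insert 979: h=4, slot 4 occupied → index 5.
Insert 875: h=4, slots 4,5 occupied → index 6.
Insert 898: h=1, slot 1 empty → index 1.
Insert 560: h=1, slots 1,2 occupied → index 3.
Insert 446: h=4, slots 4,5,6 occupied → index 7.
Insert 472: h=4, slots 4,5,6,7 occupied → index 8.
Table: [-, 898, 769, 560, 849, 979, 875, 446, 472, -, -, -, -]
Lookup 99: h=8, probe 8,9 → slot 9 empty, not found.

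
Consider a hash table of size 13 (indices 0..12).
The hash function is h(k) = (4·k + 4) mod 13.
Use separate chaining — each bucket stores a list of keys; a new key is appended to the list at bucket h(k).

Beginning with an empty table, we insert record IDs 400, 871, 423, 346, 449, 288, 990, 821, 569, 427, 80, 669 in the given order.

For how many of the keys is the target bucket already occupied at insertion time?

5

Insert 400: h=5, bucket 5 empty -> new chain.
Insert 871: h=4, bucket 4 empty -> new chain.
Insert 423: h=6, bucket 6 empty -> new chain.
Insert 346: h=10, bucket 10 empty -> new chain.
Insert 449: h=6, bucket 6 nonempty -> append to chain.
Insert 288: h=12, bucket 12 empty -> new chain.
Insert 990: h=12, bucket 12 nonempty -> append to chain.
Insert 821: h=12, bucket 12 nonempty -> append to chain.
Insert 569: h=5, bucket 5 nonempty -> append to chain.
Insert 427: h=9, bucket 9 empty -> new chain.
Insert 80: h=12, bucket 12 nonempty -> append to chain.
Insert 669: h=2, bucket 2 empty -> new chain.
Final buckets:
0: _
1: _
2: 669
3: _
4: 871
5: 400 -> 569
6: 423 -> 449
7: _
8: _
9: 427
10: 346
11: _
12: 288 -> 990 -> 821 -> 80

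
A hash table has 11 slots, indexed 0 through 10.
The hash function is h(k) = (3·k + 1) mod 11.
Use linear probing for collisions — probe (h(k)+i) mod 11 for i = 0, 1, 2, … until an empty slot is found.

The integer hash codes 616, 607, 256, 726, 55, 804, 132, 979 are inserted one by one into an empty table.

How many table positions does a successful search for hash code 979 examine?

6

616 hashes to 1; slot 1 is free -> place at 1.
607 hashes to 7; slot 7 is free -> place at 7.
256 hashes to 10; slot 10 is free -> place at 10.
726 hashes to 1; 1 taken -> place at 2.
55 hashes to 1; 1,2 taken -> place at 3.
804 hashes to 4; slot 4 is free -> place at 4.
132 hashes to 1; 1,2,3,4 taken -> place at 5.
979 hashes to 1; 1,2,3,4,5 taken -> place at 6.
Table: [∅, 616, 726, 55, 804, 132, 979, 607, ∅, ∅, 256]
Lookup 979: h=1, probe 1,2,3,4,5,6 → found at 6.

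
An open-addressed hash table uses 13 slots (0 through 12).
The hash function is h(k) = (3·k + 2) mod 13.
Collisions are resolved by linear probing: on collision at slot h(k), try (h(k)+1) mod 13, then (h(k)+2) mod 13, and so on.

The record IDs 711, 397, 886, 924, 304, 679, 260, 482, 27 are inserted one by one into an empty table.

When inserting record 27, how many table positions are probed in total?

Insert 711: h=3, slot 3 empty → index 3.
Insert 397: h=10, slot 10 empty → index 10.
Insert 886: h=8, slot 8 empty → index 8.
Insert 924: h=5, slot 5 empty → index 5.
Insert 304: h=4, slot 4 empty → index 4.
Insert 679: h=11, slot 11 empty → index 11.
Insert 260: h=2, slot 2 empty → index 2.
Insert 482: h=5, slot 5 occupied → index 6.
Insert 27: h=5, slots 5,6 occupied → index 7.
Table: [—, —, 260, 711, 304, 924, 482, 27, 886, —, 397, 679, —]

3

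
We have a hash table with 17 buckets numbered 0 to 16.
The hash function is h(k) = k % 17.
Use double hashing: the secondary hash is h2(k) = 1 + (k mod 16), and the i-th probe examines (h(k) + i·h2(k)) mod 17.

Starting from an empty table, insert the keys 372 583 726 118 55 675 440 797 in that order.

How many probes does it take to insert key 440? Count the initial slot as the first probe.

2

372: h=15 → slot 15
583: h=5 → slot 5
726: h=12 → slot 12
118: h=16 → slot 16
55: h=4 → slot 4
675: h=12, h2=4, probe 12,16,3 → slot 3
440: h=15, h2=9, probe 15,7 → slot 7
797: h=15, h2=14, probe 15,12,9 → slot 9
Table: [-, -, -, 675, 55, 583, -, 440, -, 797, -, -, 726, -, -, 372, 118]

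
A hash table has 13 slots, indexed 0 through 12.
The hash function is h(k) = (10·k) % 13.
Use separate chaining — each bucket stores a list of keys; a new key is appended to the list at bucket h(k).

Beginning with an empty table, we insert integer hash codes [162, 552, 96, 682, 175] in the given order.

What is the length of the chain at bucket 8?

162 -> bucket 8
552 -> bucket 8 (collision)
96 -> bucket 11
682 -> bucket 8 (collision)
175 -> bucket 8 (collision)
Final buckets:
0: _
1: _
2: _
3: _
4: _
5: _
6: _
7: _
8: 162 -> 552 -> 682 -> 175
9: _
10: _
11: 96
12: _

4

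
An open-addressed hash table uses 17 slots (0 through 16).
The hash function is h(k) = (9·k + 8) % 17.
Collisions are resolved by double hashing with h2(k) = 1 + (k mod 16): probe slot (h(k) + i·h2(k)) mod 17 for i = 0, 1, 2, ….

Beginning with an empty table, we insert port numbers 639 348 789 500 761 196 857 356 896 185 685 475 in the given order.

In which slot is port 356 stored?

639 hashes to 13; slot 13 is free → place at 13.
348 hashes to 12; slot 12 is free → place at 12.
789 hashes to 3; slot 3 is free → place at 3.
500 hashes to 3, h2=5; 3 taken → place at 8.
761 hashes to 6; slot 6 is free → place at 6.
196 hashes to 4; slot 4 is free → place at 4.
857 hashes to 3, h2=10; 3,13,6 taken → place at 16.
356 hashes to 16, h2=5; 16,4 taken → place at 9.
896 hashes to 14; slot 14 is free → place at 14.
185 hashes to 7; slot 7 is free → place at 7.
685 hashes to 2; slot 2 is free → place at 2.
475 hashes to 16, h2=12; 16 taken → place at 11.
Table: [∅, ∅, 685, 789, 196, ∅, 761, 185, 500, 356, ∅, 475, 348, 639, 896, ∅, 857]

9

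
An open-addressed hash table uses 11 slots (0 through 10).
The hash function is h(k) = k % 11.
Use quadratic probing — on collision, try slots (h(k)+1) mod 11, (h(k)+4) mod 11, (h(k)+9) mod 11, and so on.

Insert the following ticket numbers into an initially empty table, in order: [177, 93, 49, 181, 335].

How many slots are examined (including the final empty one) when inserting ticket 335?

4

Insert 177: h=1, slot 1 empty → index 1.
Insert 93: h=5, slot 5 empty → index 5.
Insert 49: h=5, slot 5 occupied → index 6.
Insert 181: h=5, slots 5,6 occupied → index 9.
Insert 335: h=5, slots 5,6,9 occupied → index 3.
Table: [_, 177, _, 335, _, 93, 49, _, _, 181, _]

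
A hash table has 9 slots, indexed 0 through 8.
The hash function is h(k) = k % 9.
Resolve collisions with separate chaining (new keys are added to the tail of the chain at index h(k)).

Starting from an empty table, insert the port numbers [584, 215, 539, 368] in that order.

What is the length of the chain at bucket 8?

Insert 584: h=8, bucket 8 empty → new chain.
Insert 215: h=8, bucket 8 nonempty → append to chain.
Insert 539: h=8, bucket 8 nonempty → append to chain.
Insert 368: h=8, bucket 8 nonempty → append to chain.
Final buckets:
0: _
1: _
2: _
3: _
4: _
5: _
6: _
7: _
8: 584 -> 215 -> 539 -> 368

4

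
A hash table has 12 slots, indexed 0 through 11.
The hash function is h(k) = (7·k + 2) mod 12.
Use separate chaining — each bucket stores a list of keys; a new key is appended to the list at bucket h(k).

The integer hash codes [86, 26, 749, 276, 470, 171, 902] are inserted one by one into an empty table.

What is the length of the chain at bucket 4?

Insert 86: h=4, bucket 4 empty -> new chain.
Insert 26: h=4, bucket 4 nonempty -> append to chain.
Insert 749: h=1, bucket 1 empty -> new chain.
Insert 276: h=2, bucket 2 empty -> new chain.
Insert 470: h=4, bucket 4 nonempty -> append to chain.
Insert 171: h=11, bucket 11 empty -> new chain.
Insert 902: h=4, bucket 4 nonempty -> append to chain.
Final buckets:
0: —
1: 749
2: 276
3: —
4: 86 -> 26 -> 470 -> 902
5: —
6: —
7: —
8: —
9: —
10: —
11: 171

4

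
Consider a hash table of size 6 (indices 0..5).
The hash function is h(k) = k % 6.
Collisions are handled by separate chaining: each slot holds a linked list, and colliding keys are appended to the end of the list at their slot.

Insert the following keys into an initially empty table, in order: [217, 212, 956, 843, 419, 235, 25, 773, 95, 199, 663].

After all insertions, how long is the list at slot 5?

3

Insert 217: h=1, bucket 1 empty → new chain.
Insert 212: h=2, bucket 2 empty → new chain.
Insert 956: h=2, bucket 2 nonempty → append to chain.
Insert 843: h=3, bucket 3 empty → new chain.
Insert 419: h=5, bucket 5 empty → new chain.
Insert 235: h=1, bucket 1 nonempty → append to chain.
Insert 25: h=1, bucket 1 nonempty → append to chain.
Insert 773: h=5, bucket 5 nonempty → append to chain.
Insert 95: h=5, bucket 5 nonempty → append to chain.
Insert 199: h=1, bucket 1 nonempty → append to chain.
Insert 663: h=3, bucket 3 nonempty → append to chain.
Final buckets:
0: —
1: 217 -> 235 -> 25 -> 199
2: 212 -> 956
3: 843 -> 663
4: —
5: 419 -> 773 -> 95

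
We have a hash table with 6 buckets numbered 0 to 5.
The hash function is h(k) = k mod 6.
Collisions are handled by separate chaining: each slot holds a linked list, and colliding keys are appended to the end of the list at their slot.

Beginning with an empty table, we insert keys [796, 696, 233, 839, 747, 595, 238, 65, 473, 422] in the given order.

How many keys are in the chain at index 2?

796 -> bucket 4
696 -> bucket 0
233 -> bucket 5
839 -> bucket 5 (collision)
747 -> bucket 3
595 -> bucket 1
238 -> bucket 4 (collision)
65 -> bucket 5 (collision)
473 -> bucket 5 (collision)
422 -> bucket 2
Final buckets:
0: 696
1: 595
2: 422
3: 747
4: 796 -> 238
5: 233 -> 839 -> 65 -> 473

1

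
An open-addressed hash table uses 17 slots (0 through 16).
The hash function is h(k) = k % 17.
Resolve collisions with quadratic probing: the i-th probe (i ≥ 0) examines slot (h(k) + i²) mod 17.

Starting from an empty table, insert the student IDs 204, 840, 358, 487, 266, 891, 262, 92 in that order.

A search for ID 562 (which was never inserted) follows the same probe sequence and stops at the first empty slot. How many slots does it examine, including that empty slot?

2

204: h=0 -> slot 0
840: h=7 -> slot 7
358: h=1 -> slot 1
487: h=11 -> slot 11
266: h=11, probe 11,12 -> slot 12
891: h=7, probe 7,8 -> slot 8
262: h=7, probe 7,8,11,16 -> slot 16
92: h=7, probe 7,8,11,16,6 -> slot 6
Table: [204, 358, _, _, _, _, 92, 840, 891, _, _, 487, 266, _, _, _, 262]
Lookup 562: h=1, probe 1,2 → slot 2 empty, not found.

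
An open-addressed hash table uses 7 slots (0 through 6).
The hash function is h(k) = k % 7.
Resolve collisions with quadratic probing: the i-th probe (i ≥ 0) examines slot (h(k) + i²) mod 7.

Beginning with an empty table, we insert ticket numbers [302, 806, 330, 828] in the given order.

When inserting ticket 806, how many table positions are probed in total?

2

Insert 302: h=1, slot 1 empty => index 1.
Insert 806: h=1, slot 1 occupied => index 2.
Insert 330: h=1, slots 1,2 occupied => index 5.
Insert 828: h=2, slot 2 occupied => index 3.
Table: [-, 302, 806, 828, -, 330, -]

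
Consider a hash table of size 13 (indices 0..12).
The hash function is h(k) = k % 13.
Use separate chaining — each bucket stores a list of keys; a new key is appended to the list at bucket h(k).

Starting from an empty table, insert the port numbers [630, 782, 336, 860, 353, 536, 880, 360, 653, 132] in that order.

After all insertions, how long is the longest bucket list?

4

630 -> bucket 6
782 -> bucket 2
336 -> bucket 11
860 -> bucket 2 (collision)
353 -> bucket 2 (collision)
536 -> bucket 3
880 -> bucket 9
360 -> bucket 9 (collision)
653 -> bucket 3 (collision)
132 -> bucket 2 (collision)
Final buckets:
0: ∅
1: ∅
2: 782 -> 860 -> 353 -> 132
3: 536 -> 653
4: ∅
5: ∅
6: 630
7: ∅
8: ∅
9: 880 -> 360
10: ∅
11: 336
12: ∅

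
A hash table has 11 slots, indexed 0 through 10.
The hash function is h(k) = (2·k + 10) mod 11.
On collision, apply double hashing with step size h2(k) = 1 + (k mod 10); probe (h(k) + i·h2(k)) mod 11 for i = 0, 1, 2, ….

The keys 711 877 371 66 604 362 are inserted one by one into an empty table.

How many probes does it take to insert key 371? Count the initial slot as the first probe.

2

711: h=2 → slot 2
877: h=4 → slot 4
371: h=4, h2=2, probe 4,6 → slot 6
66: h=10 → slot 10
604: h=8 → slot 8
362: h=8, h2=3, probe 8,0 → slot 0
Table: [362, ., 711, ., 877, ., 371, ., 604, ., 66]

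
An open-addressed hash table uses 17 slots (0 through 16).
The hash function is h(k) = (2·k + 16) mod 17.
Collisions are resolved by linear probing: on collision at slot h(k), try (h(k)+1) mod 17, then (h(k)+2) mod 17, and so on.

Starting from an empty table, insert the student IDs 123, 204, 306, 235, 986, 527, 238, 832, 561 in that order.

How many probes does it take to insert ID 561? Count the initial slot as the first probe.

123: h=7 → slot 7
204: h=16 → slot 16
306: h=16, probe 16,0 → slot 0
235: h=10 → slot 10
986: h=16, probe 16,0,1 → slot 1
527: h=16, probe 16,0,1,2 → slot 2
238: h=16, probe 16,0,1,2,3 → slot 3
832: h=14 → slot 14
561: h=16, probe 16,0,1,2,3,4 → slot 4
Table: [306, 986, 527, 238, 561, -, -, 123, -, -, 235, -, -, -, 832, -, 204]

6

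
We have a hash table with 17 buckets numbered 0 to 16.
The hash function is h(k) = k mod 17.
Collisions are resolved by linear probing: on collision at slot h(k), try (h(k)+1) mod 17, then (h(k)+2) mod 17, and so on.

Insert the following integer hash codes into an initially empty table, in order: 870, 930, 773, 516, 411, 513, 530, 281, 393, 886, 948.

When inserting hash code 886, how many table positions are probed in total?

870 hashes to 3; slot 3 is free → place at 3.
930 hashes to 12; slot 12 is free → place at 12.
773 hashes to 8; slot 8 is free → place at 8.
516 hashes to 6; slot 6 is free → place at 6.
411 hashes to 3; 3 taken → place at 4.
513 hashes to 3; 3,4 taken → place at 5.
530 hashes to 3; 3,4,5,6 taken → place at 7.
281 hashes to 9; slot 9 is free → place at 9.
393 hashes to 2; slot 2 is free → place at 2.
886 hashes to 2; 2,3,4,5,6,7,8,9 taken → place at 10.
948 hashes to 13; slot 13 is free → place at 13.
Table: [., ., 393, 870, 411, 513, 516, 530, 773, 281, 886, ., 930, 948, ., ., .]

9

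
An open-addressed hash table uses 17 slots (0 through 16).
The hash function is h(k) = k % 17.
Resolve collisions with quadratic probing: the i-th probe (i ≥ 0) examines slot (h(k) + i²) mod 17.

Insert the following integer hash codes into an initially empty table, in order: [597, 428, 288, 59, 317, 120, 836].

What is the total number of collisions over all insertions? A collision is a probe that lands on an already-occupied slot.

1

597 hashes to 2; slot 2 is free -> place at 2.
428 hashes to 3; slot 3 is free -> place at 3.
288 hashes to 16; slot 16 is free -> place at 16.
59 hashes to 8; slot 8 is free -> place at 8.
317 hashes to 11; slot 11 is free -> place at 11.
120 hashes to 1; slot 1 is free -> place at 1.
836 hashes to 3; 3 taken -> place at 4.
Table: [-, 120, 597, 428, 836, -, -, -, 59, -, -, 317, -, -, -, -, 288]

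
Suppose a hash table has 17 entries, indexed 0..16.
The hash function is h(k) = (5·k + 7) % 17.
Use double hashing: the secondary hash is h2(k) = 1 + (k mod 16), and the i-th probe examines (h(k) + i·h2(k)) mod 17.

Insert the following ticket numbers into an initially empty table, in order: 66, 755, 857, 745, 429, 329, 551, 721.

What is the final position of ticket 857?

1

66 hashes to 14; slot 14 is free => place at 14.
755 hashes to 8; slot 8 is free => place at 8.
857 hashes to 8, h2=10; 8 taken => place at 1.
745 hashes to 9; slot 9 is free => place at 9.
429 hashes to 10; slot 10 is free => place at 10.
329 hashes to 3; slot 3 is free => place at 3.
551 hashes to 8, h2=8; 8 taken => place at 16.
721 hashes to 8, h2=2; 8,10 taken => place at 12.
Table: [∅, 857, ∅, 329, ∅, ∅, ∅, ∅, 755, 745, 429, ∅, 721, ∅, 66, ∅, 551]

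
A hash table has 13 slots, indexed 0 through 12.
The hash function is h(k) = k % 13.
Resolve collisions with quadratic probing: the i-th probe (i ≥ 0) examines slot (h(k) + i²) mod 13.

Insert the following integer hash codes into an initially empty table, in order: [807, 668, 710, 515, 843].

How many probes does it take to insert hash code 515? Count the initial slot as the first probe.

2

Insert 807: h=1, slot 1 empty => index 1.
Insert 668: h=5, slot 5 empty => index 5.
Insert 710: h=8, slot 8 empty => index 8.
Insert 515: h=8, slot 8 occupied => index 9.
Insert 843: h=11, slot 11 empty => index 11.
Table: [-, 807, -, -, -, 668, -, -, 710, 515, -, 843, -]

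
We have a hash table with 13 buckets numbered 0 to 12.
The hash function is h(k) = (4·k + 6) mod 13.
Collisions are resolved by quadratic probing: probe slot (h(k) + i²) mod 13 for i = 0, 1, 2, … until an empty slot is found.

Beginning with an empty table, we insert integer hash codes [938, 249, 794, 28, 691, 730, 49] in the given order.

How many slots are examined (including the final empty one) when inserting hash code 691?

5

Insert 938: h=1, slot 1 empty -> index 1.
Insert 249: h=1, slot 1 occupied -> index 2.
Insert 794: h=10, slot 10 empty -> index 10.
Insert 28: h=1, slots 1,2 occupied -> index 5.
Insert 691: h=1, slots 1,2,5,10 occupied -> index 4.
Insert 730: h=1, slots 1,2,5,10,4 occupied -> index 0.
Insert 49: h=7, slot 7 empty -> index 7.
Table: [730, 938, 249, -, 691, 28, -, 49, -, -, 794, -, -]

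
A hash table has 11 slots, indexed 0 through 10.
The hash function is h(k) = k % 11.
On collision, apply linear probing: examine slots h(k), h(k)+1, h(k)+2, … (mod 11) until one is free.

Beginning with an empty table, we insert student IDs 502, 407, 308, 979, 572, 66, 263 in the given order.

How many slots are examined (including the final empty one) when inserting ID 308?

2

502 hashes to 7; slot 7 is free => place at 7.
407 hashes to 0; slot 0 is free => place at 0.
308 hashes to 0; 0 taken => place at 1.
979 hashes to 0; 0,1 taken => place at 2.
572 hashes to 0; 0,1,2 taken => place at 3.
66 hashes to 0; 0,1,2,3 taken => place at 4.
263 hashes to 10; slot 10 is free => place at 10.
Table: [407, 308, 979, 572, 66, -, -, 502, -, -, 263]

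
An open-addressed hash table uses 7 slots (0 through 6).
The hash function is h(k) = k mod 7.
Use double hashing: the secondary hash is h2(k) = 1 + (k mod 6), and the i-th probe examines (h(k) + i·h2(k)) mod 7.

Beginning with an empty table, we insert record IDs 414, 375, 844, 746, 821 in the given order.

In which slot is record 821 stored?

6

414 hashes to 1; slot 1 is free => place at 1.
375 hashes to 4; slot 4 is free => place at 4.
844 hashes to 4, h2=5; 4 taken => place at 2.
746 hashes to 4, h2=3; 4 taken => place at 0.
821 hashes to 2, h2=6; 2,1,0 taken => place at 6.
Table: [746, 414, 844, ∅, 375, ∅, 821]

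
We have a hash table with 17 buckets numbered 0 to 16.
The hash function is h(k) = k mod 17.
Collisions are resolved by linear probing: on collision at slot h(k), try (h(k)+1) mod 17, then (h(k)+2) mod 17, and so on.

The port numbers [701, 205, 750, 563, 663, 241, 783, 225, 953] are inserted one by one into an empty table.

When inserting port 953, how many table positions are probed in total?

8

701: h=4 -> slot 4
205: h=1 -> slot 1
750: h=2 -> slot 2
563: h=2, probe 2,3 -> slot 3
663: h=0 -> slot 0
241: h=3, probe 3,4,5 -> slot 5
783: h=1, probe 1,2,3,4,5,6 -> slot 6
225: h=4, probe 4,5,6,7 -> slot 7
953: h=1, probe 1,2,3,4,5,6,7,8 -> slot 8
Table: [663, 205, 750, 563, 701, 241, 783, 225, 953, ., ., ., ., ., ., ., .]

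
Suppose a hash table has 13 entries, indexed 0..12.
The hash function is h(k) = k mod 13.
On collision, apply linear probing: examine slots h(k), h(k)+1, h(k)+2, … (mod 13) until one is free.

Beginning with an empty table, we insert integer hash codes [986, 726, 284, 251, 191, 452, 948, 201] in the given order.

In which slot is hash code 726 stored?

12

986: h=11 → slot 11
726: h=11, probe 11,12 → slot 12
284: h=11, probe 11,12,0 → slot 0
251: h=4 → slot 4
191: h=9 → slot 9
452: h=10 → slot 10
948: h=12, probe 12,0,1 → slot 1
201: h=6 → slot 6
Table: [284, 948, _, _, 251, _, 201, _, _, 191, 452, 986, 726]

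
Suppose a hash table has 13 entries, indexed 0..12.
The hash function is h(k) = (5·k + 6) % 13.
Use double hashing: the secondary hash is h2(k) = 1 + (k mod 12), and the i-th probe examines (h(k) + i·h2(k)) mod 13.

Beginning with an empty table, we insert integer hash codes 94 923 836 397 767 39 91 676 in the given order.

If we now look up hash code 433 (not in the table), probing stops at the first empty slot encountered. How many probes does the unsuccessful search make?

3

94 hashes to 8; slot 8 is free → place at 8.
923 hashes to 6; slot 6 is free → place at 6.
836 hashes to 0; slot 0 is free → place at 0.
397 hashes to 2; slot 2 is free → place at 2.
767 hashes to 6, h2=12; 6 taken → place at 5.
39 hashes to 6, h2=4; 6 taken → place at 10.
91 hashes to 6, h2=8; 6 taken → place at 1.
676 hashes to 6, h2=5; 6 taken → place at 11.
Table: [836, 91, 397, ., ., 767, 923, ., 94, ., 39, 676, .]
Lookup 433: h=0, h2=2, probe 0,2,4 → slot 4 empty, not found.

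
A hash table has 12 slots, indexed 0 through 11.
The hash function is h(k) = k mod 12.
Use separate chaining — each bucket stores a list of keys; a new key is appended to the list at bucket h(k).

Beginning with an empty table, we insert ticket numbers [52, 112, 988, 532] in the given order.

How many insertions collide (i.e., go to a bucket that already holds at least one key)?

52 -> bucket 4
112 -> bucket 4 (collision)
988 -> bucket 4 (collision)
532 -> bucket 4 (collision)
Final buckets:
0: —
1: —
2: —
3: —
4: 52 -> 112 -> 988 -> 532
5: —
6: —
7: —
8: —
9: —
10: —
11: —

3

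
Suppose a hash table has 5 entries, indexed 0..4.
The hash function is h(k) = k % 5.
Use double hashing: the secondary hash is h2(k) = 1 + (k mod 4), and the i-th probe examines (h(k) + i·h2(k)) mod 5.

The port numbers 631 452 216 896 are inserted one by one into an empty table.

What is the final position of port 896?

Insert 631: h=1, slot 1 empty → index 1.
Insert 452: h=2, slot 2 empty → index 2.
Insert 216: h=1, h2=1, slots 1,2 occupied → index 3.
Insert 896: h=1, h2=1, slots 1,2,3 occupied → index 4.
Table: [—, 631, 452, 216, 896]

4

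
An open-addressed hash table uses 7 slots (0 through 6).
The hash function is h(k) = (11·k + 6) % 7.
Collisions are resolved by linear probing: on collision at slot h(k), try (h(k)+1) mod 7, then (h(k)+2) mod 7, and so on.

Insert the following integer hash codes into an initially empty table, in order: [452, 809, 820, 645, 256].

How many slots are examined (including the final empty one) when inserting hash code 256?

Insert 452: h=1, slot 1 empty -> index 1.
Insert 809: h=1, slot 1 occupied -> index 2.
Insert 820: h=3, slot 3 empty -> index 3.
Insert 645: h=3, slot 3 occupied -> index 4.
Insert 256: h=1, slots 1,2,3,4 occupied -> index 5.
Table: [_, 452, 809, 820, 645, 256, _]

5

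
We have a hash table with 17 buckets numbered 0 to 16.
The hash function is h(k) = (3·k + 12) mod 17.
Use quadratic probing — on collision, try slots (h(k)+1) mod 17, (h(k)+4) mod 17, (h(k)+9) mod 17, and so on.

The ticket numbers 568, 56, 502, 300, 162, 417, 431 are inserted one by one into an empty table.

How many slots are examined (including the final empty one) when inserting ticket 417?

3

568 hashes to 16; slot 16 is free → place at 16.
56 hashes to 10; slot 10 is free → place at 10.
502 hashes to 5; slot 5 is free → place at 5.
300 hashes to 11; slot 11 is free → place at 11.
162 hashes to 5; 5 taken → place at 6.
417 hashes to 5; 5,6 taken → place at 9.
431 hashes to 13; slot 13 is free → place at 13.
Table: [-, -, -, -, -, 502, 162, -, -, 417, 56, 300, -, 431, -, -, 568]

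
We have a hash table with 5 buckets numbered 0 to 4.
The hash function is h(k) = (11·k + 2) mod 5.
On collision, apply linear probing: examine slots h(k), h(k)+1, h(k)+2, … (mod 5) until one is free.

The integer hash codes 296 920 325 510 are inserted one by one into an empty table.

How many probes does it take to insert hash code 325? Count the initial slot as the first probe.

296: h=3 -> slot 3
920: h=2 -> slot 2
325: h=2, probe 2,3,4 -> slot 4
510: h=2, probe 2,3,4,0 -> slot 0
Table: [510, ∅, 920, 296, 325]

3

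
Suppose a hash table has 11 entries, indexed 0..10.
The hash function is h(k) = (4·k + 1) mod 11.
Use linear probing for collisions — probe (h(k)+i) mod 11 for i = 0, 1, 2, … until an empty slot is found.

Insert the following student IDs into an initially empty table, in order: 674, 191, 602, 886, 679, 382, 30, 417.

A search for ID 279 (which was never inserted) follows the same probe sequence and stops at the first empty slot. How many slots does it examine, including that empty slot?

674: h=2 -> slot 2
191: h=6 -> slot 6
602: h=0 -> slot 0
886: h=3 -> slot 3
679: h=0, probe 0,1 -> slot 1
382: h=0, probe 0,1,2,3,4 -> slot 4
30: h=0, probe 0,1,2,3,4,5 -> slot 5
417: h=8 -> slot 8
Table: [602, 679, 674, 886, 382, 30, 191, —, 417, —, —]
Lookup 279: h=6, probe 6,7 → slot 7 empty, not found.

2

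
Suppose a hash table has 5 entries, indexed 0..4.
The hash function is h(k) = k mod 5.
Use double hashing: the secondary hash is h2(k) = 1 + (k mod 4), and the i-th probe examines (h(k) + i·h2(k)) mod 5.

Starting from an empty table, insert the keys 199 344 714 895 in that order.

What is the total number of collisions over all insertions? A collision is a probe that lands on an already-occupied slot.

Insert 199: h=4, slot 4 empty -> index 4.
Insert 344: h=4, h2=1, slot 4 occupied -> index 0.
Insert 714: h=4, h2=3, slot 4 occupied -> index 2.
Insert 895: h=0, h2=4, slots 0,4 occupied -> index 3.
Table: [344, ∅, 714, 895, 199]

4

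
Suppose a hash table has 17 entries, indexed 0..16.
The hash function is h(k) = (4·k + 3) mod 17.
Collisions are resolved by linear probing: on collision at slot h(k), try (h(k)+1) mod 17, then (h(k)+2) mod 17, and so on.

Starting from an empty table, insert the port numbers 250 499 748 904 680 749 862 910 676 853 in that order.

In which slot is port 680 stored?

4

250 hashes to 0; slot 0 is free → place at 0.
499 hashes to 10; slot 10 is free → place at 10.
748 hashes to 3; slot 3 is free → place at 3.
904 hashes to 15; slot 15 is free → place at 15.
680 hashes to 3; 3 taken → place at 4.
749 hashes to 7; slot 7 is free → place at 7.
862 hashes to 0; 0 taken → place at 1.
910 hashes to 5; slot 5 is free → place at 5.
676 hashes to 4; 4,5 taken → place at 6.
853 hashes to 15; 15 taken → place at 16.
Table: [250, 862, —, 748, 680, 910, 676, 749, —, —, 499, —, —, —, —, 904, 853]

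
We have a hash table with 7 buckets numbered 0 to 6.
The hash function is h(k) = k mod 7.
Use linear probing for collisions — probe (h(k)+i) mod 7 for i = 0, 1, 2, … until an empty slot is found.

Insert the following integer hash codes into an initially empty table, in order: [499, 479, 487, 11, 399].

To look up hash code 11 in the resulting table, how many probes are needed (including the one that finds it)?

2

499 hashes to 2; slot 2 is free → place at 2.
479 hashes to 3; slot 3 is free → place at 3.
487 hashes to 4; slot 4 is free → place at 4.
11 hashes to 4; 4 taken → place at 5.
399 hashes to 0; slot 0 is free → place at 0.
Table: [399, ., 499, 479, 487, 11, .]
Lookup 11: h=4, probe 4,5 → found at 5.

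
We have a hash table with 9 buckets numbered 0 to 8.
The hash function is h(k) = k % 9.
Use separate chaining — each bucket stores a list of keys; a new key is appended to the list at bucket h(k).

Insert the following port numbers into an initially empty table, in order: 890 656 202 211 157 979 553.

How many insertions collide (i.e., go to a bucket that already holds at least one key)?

4

Insert 890: h=8, bucket 8 empty → new chain.
Insert 656: h=8, bucket 8 nonempty → append to chain.
Insert 202: h=4, bucket 4 empty → new chain.
Insert 211: h=4, bucket 4 nonempty → append to chain.
Insert 157: h=4, bucket 4 nonempty → append to chain.
Insert 979: h=7, bucket 7 empty → new chain.
Insert 553: h=4, bucket 4 nonempty → append to chain.
Final buckets:
0: -
1: -
2: -
3: -
4: 202 -> 211 -> 157 -> 553
5: -
6: -
7: 979
8: 890 -> 656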